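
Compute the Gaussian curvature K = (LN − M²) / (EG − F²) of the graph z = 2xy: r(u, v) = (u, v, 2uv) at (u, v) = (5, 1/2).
K = -1/2601

Coefficients of the first fundamental form: E = 4*v^2 + 1, F = 4*u*v, G = 4*u^2 + 1.
Coefficients of the second fundamental form: L = 0, M = 2/sqrt(4*u^2 + 4*v^2 + 1), N = 0.
Assemble K = (LN − M²)/(EG − F²) = -4/(16*u^4 + 32*u^2*v^2 + 8*u^2 + 16*v^4 + 8*v^2 + 1). At (u, v) = (5, 1/2): K = -1/2601.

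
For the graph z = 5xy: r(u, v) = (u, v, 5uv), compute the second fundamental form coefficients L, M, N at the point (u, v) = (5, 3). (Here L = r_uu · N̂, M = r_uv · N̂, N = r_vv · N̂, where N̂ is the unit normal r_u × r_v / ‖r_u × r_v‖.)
L = 0;  M = 5*sqrt(851)/851;  N = 0

Compute the unit normal N̂(u, v) = (-5*v/sqrt(25*u^2 + 25*v^2 + 1), -5*u/sqrt(25*u^2 + 25*v^2 + 1), 1/sqrt(25*u^2 + 25*v^2 + 1)), and the second partials r_uu, r_uv, r_vv. Take dot products:
  L(u, v) = r_uu · N̂ = 0,
  M(u, v) = r_uv · N̂ = 5/sqrt(25*u^2 + 25*v^2 + 1),
  N(u, v) = r_vv · N̂ = 0.
Evaluating at (u, v) = (5, 3):
  L = 0, M = 5*sqrt(851)/851, N = 0.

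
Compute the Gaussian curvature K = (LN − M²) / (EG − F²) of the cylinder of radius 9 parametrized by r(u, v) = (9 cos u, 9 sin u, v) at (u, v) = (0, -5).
K = 0

Coefficients of the first fundamental form: E = 81, F = 0, G = 1.
Coefficients of the second fundamental form: L = -9, M = 0, N = 0.
Assemble K = (LN − M²)/(EG − F²) = 0. At (u, v) = (0, -5): K = 0.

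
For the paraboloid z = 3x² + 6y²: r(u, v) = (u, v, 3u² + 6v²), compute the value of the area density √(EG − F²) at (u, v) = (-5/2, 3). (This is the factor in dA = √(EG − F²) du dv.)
√(EG − F²)|_{(-5/2, 3)} = sqrt(1522)

E = 36*u^2 + 1, F = 72*u*v, G = 144*v^2 + 1, so EG − F² = 36*u^2 + 144*v^2 + 1. Taking the positive square root: √(EG − F²) = sqrt(36*u^2 + 144*v^2 + 1). At (u, v) = (-5/2, 3): sqrt(1522).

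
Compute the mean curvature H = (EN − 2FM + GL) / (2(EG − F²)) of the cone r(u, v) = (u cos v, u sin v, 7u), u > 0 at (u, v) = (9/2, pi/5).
H = 7*sqrt(2)/90

With E = 50, F = 0, G = u^2, L = 0, M = 0, N = 7*sqrt(2)*u^2/(10*Abs(u)), assemble
  H = (EN − 2FM + GL) / (2(EG − F²)) = 7*sqrt(2)/(20*Abs(u)).
At (u, v) = (9/2, pi/5): H = 7*sqrt(2)/90.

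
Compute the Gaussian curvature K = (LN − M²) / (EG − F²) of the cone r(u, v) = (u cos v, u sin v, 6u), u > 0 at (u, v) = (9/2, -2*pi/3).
K = 0

Coefficients of the first fundamental form: E = 37, F = 0, G = u^2.
Coefficients of the second fundamental form: L = 0, M = 0, N = 6*sqrt(37)*u^2/(37*Abs(u)).
Assemble K = (LN − M²)/(EG − F²) = 0. At (u, v) = (9/2, -2*pi/3): K = 0.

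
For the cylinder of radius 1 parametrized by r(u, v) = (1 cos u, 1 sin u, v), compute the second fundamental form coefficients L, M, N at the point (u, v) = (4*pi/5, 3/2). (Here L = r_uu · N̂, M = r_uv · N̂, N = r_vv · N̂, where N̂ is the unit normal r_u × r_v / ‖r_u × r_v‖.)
L = -1;  M = 0;  N = 0

Compute the unit normal N̂(u, v) = (cos(u), sin(u), 0), and the second partials r_uu, r_uv, r_vv. Take dot products:
  L(u, v) = r_uu · N̂ = -1,
  M(u, v) = r_uv · N̂ = 0,
  N(u, v) = r_vv · N̂ = 0.
Evaluating at (u, v) = (4*pi/5, 3/2):
  L = -1, M = 0, N = 0.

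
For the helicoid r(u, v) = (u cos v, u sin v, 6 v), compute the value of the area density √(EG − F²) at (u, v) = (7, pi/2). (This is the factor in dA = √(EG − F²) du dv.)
√(EG − F²)|_{(7, pi/2)} = sqrt(85)

E = 1, F = 0, G = u^2 + 36, so EG − F² = u^2 + 36. Taking the positive square root: √(EG − F²) = sqrt(u^2 + 36). At (u, v) = (7, pi/2): sqrt(85).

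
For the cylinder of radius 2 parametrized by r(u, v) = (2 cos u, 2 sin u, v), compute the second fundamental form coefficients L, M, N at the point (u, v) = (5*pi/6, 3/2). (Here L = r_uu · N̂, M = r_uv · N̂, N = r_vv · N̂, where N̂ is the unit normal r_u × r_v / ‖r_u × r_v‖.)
L = -2;  M = 0;  N = 0

Compute the unit normal N̂(u, v) = (cos(u), sin(u), 0), and the second partials r_uu, r_uv, r_vv. Take dot products:
  L(u, v) = r_uu · N̂ = -2,
  M(u, v) = r_uv · N̂ = 0,
  N(u, v) = r_vv · N̂ = 0.
Evaluating at (u, v) = (5*pi/6, 3/2):
  L = -2, M = 0, N = 0.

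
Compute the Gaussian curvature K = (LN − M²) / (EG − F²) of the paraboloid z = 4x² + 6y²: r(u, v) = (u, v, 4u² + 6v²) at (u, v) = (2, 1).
K = 96/160801

Coefficients of the first fundamental form: E = 64*u^2 + 1, F = 96*u*v, G = 144*v^2 + 1.
Coefficients of the second fundamental form: L = 8/sqrt(64*u^2 + 144*v^2 + 1), M = 0, N = 12/sqrt(64*u^2 + 144*v^2 + 1).
Assemble K = (LN − M²)/(EG − F²) = 96/(4096*u^4 + 18432*u^2*v^2 + 128*u^2 + 20736*v^4 + 288*v^2 + 1). At (u, v) = (2, 1): K = 96/160801.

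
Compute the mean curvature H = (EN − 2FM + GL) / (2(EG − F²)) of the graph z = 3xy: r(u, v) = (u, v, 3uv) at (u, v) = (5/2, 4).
H = -432*sqrt(805)/129605

With E = 9*v^2 + 1, F = 9*u*v, G = 9*u^2 + 1, L = 0, M = 3/sqrt(9*u^2 + 9*v^2 + 1), N = 0, assemble
  H = (EN − 2FM + GL) / (2(EG − F²)) = -27*u*v/(9*u^2 + 9*v^2 + 1)^(3/2).
At (u, v) = (5/2, 4): H = -432*sqrt(805)/129605.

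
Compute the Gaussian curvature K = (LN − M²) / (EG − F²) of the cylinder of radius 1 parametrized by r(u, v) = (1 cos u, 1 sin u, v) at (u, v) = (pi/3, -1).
K = 0

Coefficients of the first fundamental form: E = 1, F = 0, G = 1.
Coefficients of the second fundamental form: L = -1, M = 0, N = 0.
Assemble K = (LN − M²)/(EG − F²) = 0. At (u, v) = (pi/3, -1): K = 0.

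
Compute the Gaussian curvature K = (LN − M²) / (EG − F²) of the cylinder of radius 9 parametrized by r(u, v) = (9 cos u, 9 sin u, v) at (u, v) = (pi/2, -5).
K = 0

Coefficients of the first fundamental form: E = 81, F = 0, G = 1.
Coefficients of the second fundamental form: L = -9, M = 0, N = 0.
Assemble K = (LN − M²)/(EG − F²) = 0. At (u, v) = (pi/2, -5): K = 0.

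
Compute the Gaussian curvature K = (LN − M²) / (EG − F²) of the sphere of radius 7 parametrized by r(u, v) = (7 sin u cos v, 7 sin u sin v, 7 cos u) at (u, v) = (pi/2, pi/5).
K = 1/49

Coefficients of the first fundamental form: E = 49, F = 0, G = 49*sin(u)^2.
Coefficients of the second fundamental form: L = -7*sin(u)/Abs(sin(u)), M = 0, N = -7*sin(u)^3/Abs(sin(u)).
Assemble K = (LN − M²)/(EG − F²) = 1/49. At (u, v) = (pi/2, pi/5): K = 1/49.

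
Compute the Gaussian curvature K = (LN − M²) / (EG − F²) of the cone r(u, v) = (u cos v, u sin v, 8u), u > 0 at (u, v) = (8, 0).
K = 0

Coefficients of the first fundamental form: E = 65, F = 0, G = u^2.
Coefficients of the second fundamental form: L = 0, M = 0, N = 8*sqrt(65)*u^2/(65*Abs(u)).
Assemble K = (LN − M²)/(EG − F²) = 0. At (u, v) = (8, 0): K = 0.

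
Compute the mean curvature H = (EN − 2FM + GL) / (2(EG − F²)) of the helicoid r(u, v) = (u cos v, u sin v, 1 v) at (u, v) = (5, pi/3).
H = 0

With E = 1, F = 0, G = u^2 + 1, L = 0, M = -1/sqrt(u^2 + 1), N = 0, assemble
  H = (EN − 2FM + GL) / (2(EG − F²)) = 0.
At (u, v) = (5, pi/3): H = 0.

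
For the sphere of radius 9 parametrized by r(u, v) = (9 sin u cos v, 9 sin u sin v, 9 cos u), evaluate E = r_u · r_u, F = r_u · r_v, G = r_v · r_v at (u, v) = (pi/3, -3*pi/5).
E = 81;  F = 0;  G = 243/4

Partials: r_u = (9*cos(u)*cos(v), 9*sin(v)*cos(u), -9*sin(u)), r_v = (-9*sin(u)*sin(v), 9*sin(u)*cos(v), 0). As functions of (u, v):
  E = r_u · r_u = 81,
  F = r_u · r_v = 0,
  G = r_v · r_v = 81*sin(u)^2.
Evaluating at (u, v) = (pi/3, -3*pi/5): E = 81, F = 0, G = 243/4.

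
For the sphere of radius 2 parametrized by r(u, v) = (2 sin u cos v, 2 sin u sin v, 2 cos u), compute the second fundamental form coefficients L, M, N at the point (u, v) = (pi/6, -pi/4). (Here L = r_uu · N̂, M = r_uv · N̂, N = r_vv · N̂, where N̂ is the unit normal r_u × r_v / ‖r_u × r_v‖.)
L = -2;  M = 0;  N = -1/2

Compute the unit normal N̂(u, v) = (sin(u)^2*cos(v)/Abs(sin(u)), sin(u)^2*sin(v)/Abs(sin(u)), sin(2*u)/(2*Abs(sin(u)))), and the second partials r_uu, r_uv, r_vv. Take dot products:
  L(u, v) = r_uu · N̂ = -2*sin(u)/Abs(sin(u)),
  M(u, v) = r_uv · N̂ = 0,
  N(u, v) = r_vv · N̂ = -2*sin(u)^3/Abs(sin(u)).
Evaluating at (u, v) = (pi/6, -pi/4):
  L = -2, M = 0, N = -1/2.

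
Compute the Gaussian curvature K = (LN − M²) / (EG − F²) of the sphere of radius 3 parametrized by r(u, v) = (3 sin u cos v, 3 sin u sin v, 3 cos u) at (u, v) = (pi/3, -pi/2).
K = 1/9

Coefficients of the first fundamental form: E = 9, F = 0, G = 9*sin(u)^2.
Coefficients of the second fundamental form: L = -3*sin(u)/Abs(sin(u)), M = 0, N = -3*sin(u)^3/Abs(sin(u)).
Assemble K = (LN − M²)/(EG − F²) = 1/9. At (u, v) = (pi/3, -pi/2): K = 1/9.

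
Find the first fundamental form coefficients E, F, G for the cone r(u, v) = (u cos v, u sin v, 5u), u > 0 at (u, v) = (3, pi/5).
E = 26;  F = 0;  G = 9

Partials: r_u = (cos(v), sin(v), 5), r_v = (-u*sin(v), u*cos(v), 0). As functions of (u, v):
  E = r_u · r_u = 26,
  F = r_u · r_v = 0,
  G = r_v · r_v = u^2.
Evaluating at (u, v) = (3, pi/5): E = 26, F = 0, G = 9.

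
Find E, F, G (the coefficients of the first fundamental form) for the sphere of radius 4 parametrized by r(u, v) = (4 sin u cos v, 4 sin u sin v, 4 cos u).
E = 16;  F = 0;  G = 16*sin(u)^2

Compute partials: r_u = (4*cos(u)*cos(v), 4*sin(v)*cos(u), -4*sin(u)), r_v = (-4*sin(u)*sin(v), 4*sin(u)*cos(v), 0). Then
  E = r_u · r_u = 16,
  F = r_u · r_v = 0,
  G = r_v · r_v = 16*sin(u)^2.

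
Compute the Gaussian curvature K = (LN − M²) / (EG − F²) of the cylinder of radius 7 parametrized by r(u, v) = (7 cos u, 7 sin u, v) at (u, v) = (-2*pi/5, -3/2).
K = 0

Coefficients of the first fundamental form: E = 49, F = 0, G = 1.
Coefficients of the second fundamental form: L = -7, M = 0, N = 0.
Assemble K = (LN − M²)/(EG − F²) = 0. At (u, v) = (-2*pi/5, -3/2): K = 0.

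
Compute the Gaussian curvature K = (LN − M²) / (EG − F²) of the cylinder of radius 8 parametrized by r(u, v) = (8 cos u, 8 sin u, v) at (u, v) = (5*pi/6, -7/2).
K = 0

Coefficients of the first fundamental form: E = 64, F = 0, G = 1.
Coefficients of the second fundamental form: L = -8, M = 0, N = 0.
Assemble K = (LN − M²)/(EG − F²) = 0. At (u, v) = (5*pi/6, -7/2): K = 0.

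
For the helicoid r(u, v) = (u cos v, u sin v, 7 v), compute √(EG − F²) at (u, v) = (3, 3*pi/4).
√(EG − F²)|_{(3, 3*pi/4)} = sqrt(58)

E = 1, F = 0, G = u^2 + 49; EG − F² = u^2 + 49; √(EG − F²) = sqrt(u^2 + 49). At the given point: sqrt(58).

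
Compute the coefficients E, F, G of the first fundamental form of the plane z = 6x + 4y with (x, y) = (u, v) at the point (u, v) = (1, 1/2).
E = 37;  F = 24;  G = 17

Partials: r_u = (1, 0, 6), r_v = (0, 1, 4). As functions of (u, v):
  E = r_u · r_u = 37,
  F = r_u · r_v = 24,
  G = r_v · r_v = 17.
Evaluating at (u, v) = (1, 1/2): E = 37, F = 24, G = 17.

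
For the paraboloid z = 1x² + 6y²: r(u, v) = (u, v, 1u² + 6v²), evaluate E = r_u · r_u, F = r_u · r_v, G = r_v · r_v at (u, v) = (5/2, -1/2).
E = 26;  F = -30;  G = 37

Partials: r_u = (1, 0, 2*u), r_v = (0, 1, 12*v). As functions of (u, v):
  E = r_u · r_u = 4*u^2 + 1,
  F = r_u · r_v = 24*u*v,
  G = r_v · r_v = 144*v^2 + 1.
Evaluating at (u, v) = (5/2, -1/2): E = 26, F = -30, G = 37.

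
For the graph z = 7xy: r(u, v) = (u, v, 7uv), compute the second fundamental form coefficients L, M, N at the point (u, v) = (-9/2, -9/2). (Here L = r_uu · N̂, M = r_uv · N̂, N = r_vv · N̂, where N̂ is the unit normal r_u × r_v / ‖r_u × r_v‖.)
L = 0;  M = 7*sqrt(22)/209;  N = 0

Compute the unit normal N̂(u, v) = (-7*v/sqrt(49*u^2 + 49*v^2 + 1), -7*u/sqrt(49*u^2 + 49*v^2 + 1), 1/sqrt(49*u^2 + 49*v^2 + 1)), and the second partials r_uu, r_uv, r_vv. Take dot products:
  L(u, v) = r_uu · N̂ = 0,
  M(u, v) = r_uv · N̂ = 7/sqrt(49*u^2 + 49*v^2 + 1),
  N(u, v) = r_vv · N̂ = 0.
Evaluating at (u, v) = (-9/2, -9/2):
  L = 0, M = 7*sqrt(22)/209, N = 0.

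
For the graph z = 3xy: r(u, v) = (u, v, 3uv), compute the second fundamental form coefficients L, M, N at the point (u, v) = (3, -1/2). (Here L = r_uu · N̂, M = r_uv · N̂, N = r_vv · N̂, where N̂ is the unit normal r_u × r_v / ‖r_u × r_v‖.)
L = 0;  M = 6*sqrt(337)/337;  N = 0

Compute the unit normal N̂(u, v) = (-3*v/sqrt(9*u^2 + 9*v^2 + 1), -3*u/sqrt(9*u^2 + 9*v^2 + 1), 1/sqrt(9*u^2 + 9*v^2 + 1)), and the second partials r_uu, r_uv, r_vv. Take dot products:
  L(u, v) = r_uu · N̂ = 0,
  M(u, v) = r_uv · N̂ = 3/sqrt(9*u^2 + 9*v^2 + 1),
  N(u, v) = r_vv · N̂ = 0.
Evaluating at (u, v) = (3, -1/2):
  L = 0, M = 6*sqrt(337)/337, N = 0.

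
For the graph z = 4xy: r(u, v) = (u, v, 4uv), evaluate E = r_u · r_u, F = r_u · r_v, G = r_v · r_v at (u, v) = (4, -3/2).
E = 37;  F = -96;  G = 257

Partials: r_u = (1, 0, 4*v), r_v = (0, 1, 4*u). As functions of (u, v):
  E = r_u · r_u = 16*v^2 + 1,
  F = r_u · r_v = 16*u*v,
  G = r_v · r_v = 16*u^2 + 1.
Evaluating at (u, v) = (4, -3/2): E = 37, F = -96, G = 257.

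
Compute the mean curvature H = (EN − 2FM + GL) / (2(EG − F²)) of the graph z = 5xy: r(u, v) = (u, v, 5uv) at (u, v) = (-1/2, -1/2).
H = -125*sqrt(6)/486

With E = 25*v^2 + 1, F = 25*u*v, G = 25*u^2 + 1, L = 0, M = 5/sqrt(25*u^2 + 25*v^2 + 1), N = 0, assemble
  H = (EN − 2FM + GL) / (2(EG − F²)) = -125*u*v/(25*u^2 + 25*v^2 + 1)^(3/2).
At (u, v) = (-1/2, -1/2): H = -125*sqrt(6)/486.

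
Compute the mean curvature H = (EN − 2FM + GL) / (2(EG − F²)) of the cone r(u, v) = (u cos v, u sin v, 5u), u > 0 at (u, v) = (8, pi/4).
H = 5*sqrt(26)/416

With E = 26, F = 0, G = u^2, L = 0, M = 0, N = 5*sqrt(26)*u^2/(26*Abs(u)), assemble
  H = (EN − 2FM + GL) / (2(EG − F²)) = 5*sqrt(26)/(52*Abs(u)).
At (u, v) = (8, pi/4): H = 5*sqrt(26)/416.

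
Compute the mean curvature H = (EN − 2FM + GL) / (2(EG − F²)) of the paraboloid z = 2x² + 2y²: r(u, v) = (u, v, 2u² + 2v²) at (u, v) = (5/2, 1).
H = 236*sqrt(13)/4563

With E = 16*u^2 + 1, F = 16*u*v, G = 16*v^2 + 1, L = 4/sqrt(16*u^2 + 16*v^2 + 1), M = 0, N = 4/sqrt(16*u^2 + 16*v^2 + 1), assemble
  H = (EN − 2FM + GL) / (2(EG − F²)) = 4*(8*u^2 + 8*v^2 + 1)/(16*u^2 + 16*v^2 + 1)^(3/2).
At (u, v) = (5/2, 1): H = 236*sqrt(13)/4563.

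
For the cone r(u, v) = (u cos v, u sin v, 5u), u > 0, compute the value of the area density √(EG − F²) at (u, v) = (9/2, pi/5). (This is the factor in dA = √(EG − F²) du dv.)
√(EG − F²)|_{(9/2, pi/5)} = 9*sqrt(26)/2

E = 26, F = 0, G = u^2, so EG − F² = 26*u^2. Taking the positive square root: √(EG − F²) = sqrt(26)*Abs(u). At (u, v) = (9/2, pi/5): 9*sqrt(26)/2.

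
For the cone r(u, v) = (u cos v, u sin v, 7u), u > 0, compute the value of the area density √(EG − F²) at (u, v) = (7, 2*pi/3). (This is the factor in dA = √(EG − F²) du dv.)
√(EG − F²)|_{(7, 2*pi/3)} = 35*sqrt(2)

E = 50, F = 0, G = u^2, so EG − F² = 50*u^2. Taking the positive square root: √(EG − F²) = 5*sqrt(2)*Abs(u). At (u, v) = (7, 2*pi/3): 35*sqrt(2).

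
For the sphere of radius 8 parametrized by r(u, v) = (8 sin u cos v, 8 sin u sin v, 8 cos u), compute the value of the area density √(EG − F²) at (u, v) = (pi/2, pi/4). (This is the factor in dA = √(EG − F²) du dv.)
√(EG − F²)|_{(pi/2, pi/4)} = 64

E = 64, F = 0, G = 64*sin(u)^2, so EG − F² = 4096*sin(u)^2. Taking the positive square root: √(EG − F²) = 64*Abs(sin(u)). At (u, v) = (pi/2, pi/4): 64.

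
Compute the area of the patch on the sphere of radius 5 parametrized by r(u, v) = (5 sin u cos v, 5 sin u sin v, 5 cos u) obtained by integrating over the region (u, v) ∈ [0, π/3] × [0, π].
Area = 25*pi/2

Area = ∫∫ √(EG − F²) du dv with √(EG − F²) = 25*Abs(sin(u)). Integrating over [0, π/3] × [0, π] gives 25*pi/2.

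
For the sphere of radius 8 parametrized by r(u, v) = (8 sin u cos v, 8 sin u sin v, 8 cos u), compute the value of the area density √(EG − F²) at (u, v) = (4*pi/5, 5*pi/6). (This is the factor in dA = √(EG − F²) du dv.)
√(EG − F²)|_{(4*pi/5, 5*pi/6)} = 16*sqrt(10 - 2*sqrt(5))

E = 64, F = 0, G = 64*sin(u)^2, so EG − F² = 4096*sin(u)^2. Taking the positive square root: √(EG − F²) = 64*Abs(sin(u)). At (u, v) = (4*pi/5, 5*pi/6): 16*sqrt(10 - 2*sqrt(5)).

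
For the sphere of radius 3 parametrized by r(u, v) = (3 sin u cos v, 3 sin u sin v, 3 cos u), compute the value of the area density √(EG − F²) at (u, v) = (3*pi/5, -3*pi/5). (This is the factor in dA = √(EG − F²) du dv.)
√(EG − F²)|_{(3*pi/5, -3*pi/5)} = 9*sqrt(2*sqrt(5) + 10)/4

E = 9, F = 0, G = 9*sin(u)^2, so EG − F² = 81*sin(u)^2. Taking the positive square root: √(EG − F²) = 9*Abs(sin(u)). At (u, v) = (3*pi/5, -3*pi/5): 9*sqrt(2*sqrt(5) + 10)/4.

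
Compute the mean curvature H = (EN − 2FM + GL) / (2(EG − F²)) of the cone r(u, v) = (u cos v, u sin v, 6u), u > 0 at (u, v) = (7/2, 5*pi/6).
H = 6*sqrt(37)/259

With E = 37, F = 0, G = u^2, L = 0, M = 0, N = 6*sqrt(37)*u^2/(37*Abs(u)), assemble
  H = (EN − 2FM + GL) / (2(EG − F²)) = 3*sqrt(37)/(37*Abs(u)).
At (u, v) = (7/2, 5*pi/6): H = 6*sqrt(37)/259.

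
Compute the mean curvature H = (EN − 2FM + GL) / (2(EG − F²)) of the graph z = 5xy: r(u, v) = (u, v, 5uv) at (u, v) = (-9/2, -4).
H = -18000*sqrt(3629)/13169641

With E = 25*v^2 + 1, F = 25*u*v, G = 25*u^2 + 1, L = 0, M = 5/sqrt(25*u^2 + 25*v^2 + 1), N = 0, assemble
  H = (EN − 2FM + GL) / (2(EG − F²)) = -125*u*v/(25*u^2 + 25*v^2 + 1)^(3/2).
At (u, v) = (-9/2, -4): H = -18000*sqrt(3629)/13169641.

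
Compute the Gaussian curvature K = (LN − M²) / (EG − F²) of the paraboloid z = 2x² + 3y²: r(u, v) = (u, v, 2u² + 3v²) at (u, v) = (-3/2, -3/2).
K = 6/3481

Coefficients of the first fundamental form: E = 16*u^2 + 1, F = 24*u*v, G = 36*v^2 + 1.
Coefficients of the second fundamental form: L = 4/sqrt(16*u^2 + 36*v^2 + 1), M = 0, N = 6/sqrt(16*u^2 + 36*v^2 + 1).
Assemble K = (LN − M²)/(EG − F²) = 24/(256*u^4 + 1152*u^2*v^2 + 32*u^2 + 1296*v^4 + 72*v^2 + 1). At (u, v) = (-3/2, -3/2): K = 6/3481.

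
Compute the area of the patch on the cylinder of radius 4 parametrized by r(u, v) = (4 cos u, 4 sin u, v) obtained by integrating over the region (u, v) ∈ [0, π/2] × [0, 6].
Area = 12*pi

Area = ∫∫ √(EG − F²) du dv with √(EG − F²) = 4. Integrating over [0, π/2] × [0, 6] gives 12*pi.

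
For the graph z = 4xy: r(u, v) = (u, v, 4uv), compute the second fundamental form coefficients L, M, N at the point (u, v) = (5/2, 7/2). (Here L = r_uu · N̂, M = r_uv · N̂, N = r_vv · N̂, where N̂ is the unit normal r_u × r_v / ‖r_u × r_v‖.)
L = 0;  M = 4*sqrt(33)/99;  N = 0

Compute the unit normal N̂(u, v) = (-4*v/sqrt(16*u^2 + 16*v^2 + 1), -4*u/sqrt(16*u^2 + 16*v^2 + 1), 1/sqrt(16*u^2 + 16*v^2 + 1)), and the second partials r_uu, r_uv, r_vv. Take dot products:
  L(u, v) = r_uu · N̂ = 0,
  M(u, v) = r_uv · N̂ = 4/sqrt(16*u^2 + 16*v^2 + 1),
  N(u, v) = r_vv · N̂ = 0.
Evaluating at (u, v) = (5/2, 7/2):
  L = 0, M = 4*sqrt(33)/99, N = 0.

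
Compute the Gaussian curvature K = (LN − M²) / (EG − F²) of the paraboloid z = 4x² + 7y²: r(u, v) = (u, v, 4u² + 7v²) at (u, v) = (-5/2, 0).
K = 112/160801

Coefficients of the first fundamental form: E = 64*u^2 + 1, F = 112*u*v, G = 196*v^2 + 1.
Coefficients of the second fundamental form: L = 8/sqrt(64*u^2 + 196*v^2 + 1), M = 0, N = 14/sqrt(64*u^2 + 196*v^2 + 1).
Assemble K = (LN − M²)/(EG − F²) = 112/(4096*u^4 + 25088*u^2*v^2 + 128*u^2 + 38416*v^4 + 392*v^2 + 1). At (u, v) = (-5/2, 0): K = 112/160801.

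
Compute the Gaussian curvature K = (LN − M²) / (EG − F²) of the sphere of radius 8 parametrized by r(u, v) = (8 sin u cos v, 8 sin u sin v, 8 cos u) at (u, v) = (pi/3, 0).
K = 1/64

Coefficients of the first fundamental form: E = 64, F = 0, G = 64*sin(u)^2.
Coefficients of the second fundamental form: L = -8*sin(u)/Abs(sin(u)), M = 0, N = -8*sin(u)^3/Abs(sin(u)).
Assemble K = (LN − M²)/(EG − F²) = 1/64. At (u, v) = (pi/3, 0): K = 1/64.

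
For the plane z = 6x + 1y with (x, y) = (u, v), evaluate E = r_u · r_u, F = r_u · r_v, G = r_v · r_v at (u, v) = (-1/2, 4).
E = 37;  F = 6;  G = 2

Partials: r_u = (1, 0, 6), r_v = (0, 1, 1). As functions of (u, v):
  E = r_u · r_u = 37,
  F = r_u · r_v = 6,
  G = r_v · r_v = 2.
Evaluating at (u, v) = (-1/2, 4): E = 37, F = 6, G = 2.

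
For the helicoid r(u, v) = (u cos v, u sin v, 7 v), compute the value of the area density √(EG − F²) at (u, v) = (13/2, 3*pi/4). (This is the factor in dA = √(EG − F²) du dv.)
√(EG − F²)|_{(13/2, 3*pi/4)} = sqrt(365)/2

E = 1, F = 0, G = u^2 + 49, so EG − F² = u^2 + 49. Taking the positive square root: √(EG − F²) = sqrt(u^2 + 49). At (u, v) = (13/2, 3*pi/4): sqrt(365)/2.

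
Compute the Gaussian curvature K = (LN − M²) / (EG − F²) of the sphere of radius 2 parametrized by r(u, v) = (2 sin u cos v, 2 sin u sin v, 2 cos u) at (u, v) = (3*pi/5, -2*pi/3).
K = 1/4

Coefficients of the first fundamental form: E = 4, F = 0, G = 4*sin(u)^2.
Coefficients of the second fundamental form: L = -2*sin(u)/Abs(sin(u)), M = 0, N = -2*sin(u)^3/Abs(sin(u)).
Assemble K = (LN − M²)/(EG − F²) = 1/4. At (u, v) = (3*pi/5, -2*pi/3): K = 1/4.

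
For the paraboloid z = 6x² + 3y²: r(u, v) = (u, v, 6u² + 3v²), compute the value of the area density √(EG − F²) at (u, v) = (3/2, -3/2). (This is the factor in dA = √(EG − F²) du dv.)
√(EG − F²)|_{(3/2, -3/2)} = sqrt(406)

E = 144*u^2 + 1, F = 72*u*v, G = 36*v^2 + 1, so EG − F² = 144*u^2 + 36*v^2 + 1. Taking the positive square root: √(EG − F²) = sqrt(144*u^2 + 36*v^2 + 1). At (u, v) = (3/2, -3/2): sqrt(406).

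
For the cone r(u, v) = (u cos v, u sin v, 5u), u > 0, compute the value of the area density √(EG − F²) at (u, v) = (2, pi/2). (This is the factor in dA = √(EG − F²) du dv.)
√(EG − F²)|_{(2, pi/2)} = 2*sqrt(26)

E = 26, F = 0, G = u^2, so EG − F² = 26*u^2. Taking the positive square root: √(EG − F²) = sqrt(26)*Abs(u). At (u, v) = (2, pi/2): 2*sqrt(26).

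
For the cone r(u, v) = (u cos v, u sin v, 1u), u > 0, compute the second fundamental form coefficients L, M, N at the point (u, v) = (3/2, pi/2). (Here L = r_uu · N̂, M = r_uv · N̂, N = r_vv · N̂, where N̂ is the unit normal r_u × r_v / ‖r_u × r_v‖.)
L = 0;  M = 0;  N = 3*sqrt(2)/4

Compute the unit normal N̂(u, v) = (-sqrt(2)*u*cos(v)/(2*Abs(u)), -sqrt(2)*u*sin(v)/(2*Abs(u)), sqrt(2)*u/(2*Abs(u))), and the second partials r_uu, r_uv, r_vv. Take dot products:
  L(u, v) = r_uu · N̂ = 0,
  M(u, v) = r_uv · N̂ = 0,
  N(u, v) = r_vv · N̂ = sqrt(2)*u^2/(2*Abs(u)).
Evaluating at (u, v) = (3/2, pi/2):
  L = 0, M = 0, N = 3*sqrt(2)/4.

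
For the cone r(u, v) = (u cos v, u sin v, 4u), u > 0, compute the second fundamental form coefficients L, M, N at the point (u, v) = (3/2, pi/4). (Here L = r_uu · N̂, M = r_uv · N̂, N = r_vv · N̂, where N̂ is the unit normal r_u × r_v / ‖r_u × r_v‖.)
L = 0;  M = 0;  N = 6*sqrt(17)/17

Compute the unit normal N̂(u, v) = (-4*sqrt(17)*u*cos(v)/(17*Abs(u)), -4*sqrt(17)*u*sin(v)/(17*Abs(u)), sqrt(17)*u/(17*Abs(u))), and the second partials r_uu, r_uv, r_vv. Take dot products:
  L(u, v) = r_uu · N̂ = 0,
  M(u, v) = r_uv · N̂ = 0,
  N(u, v) = r_vv · N̂ = 4*sqrt(17)*u^2/(17*Abs(u)).
Evaluating at (u, v) = (3/2, pi/4):
  L = 0, M = 0, N = 6*sqrt(17)/17.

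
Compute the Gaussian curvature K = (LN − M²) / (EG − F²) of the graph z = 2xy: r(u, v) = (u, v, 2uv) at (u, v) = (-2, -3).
K = -4/2809

Coefficients of the first fundamental form: E = 4*v^2 + 1, F = 4*u*v, G = 4*u^2 + 1.
Coefficients of the second fundamental form: L = 0, M = 2/sqrt(4*u^2 + 4*v^2 + 1), N = 0.
Assemble K = (LN − M²)/(EG − F²) = -4/(16*u^4 + 32*u^2*v^2 + 8*u^2 + 16*v^4 + 8*v^2 + 1). At (u, v) = (-2, -3): K = -4/2809.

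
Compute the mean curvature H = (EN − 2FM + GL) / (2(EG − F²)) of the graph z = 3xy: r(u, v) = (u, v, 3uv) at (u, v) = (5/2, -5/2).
H = 675*sqrt(454)/103058

With E = 9*v^2 + 1, F = 9*u*v, G = 9*u^2 + 1, L = 0, M = 3/sqrt(9*u^2 + 9*v^2 + 1), N = 0, assemble
  H = (EN − 2FM + GL) / (2(EG − F²)) = -27*u*v/(9*u^2 + 9*v^2 + 1)^(3/2).
At (u, v) = (5/2, -5/2): H = 675*sqrt(454)/103058.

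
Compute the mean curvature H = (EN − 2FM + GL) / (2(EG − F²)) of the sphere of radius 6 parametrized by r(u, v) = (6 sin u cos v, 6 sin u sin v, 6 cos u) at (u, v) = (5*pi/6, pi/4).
H = -1/6

With E = 36, F = 0, G = 36*sin(u)^2, L = -6*sin(u)/Abs(sin(u)), M = 0, N = -6*sin(u)^3/Abs(sin(u)), assemble
  H = (EN − 2FM + GL) / (2(EG − F²)) = -sin(u)/(6*Abs(sin(u))).
At (u, v) = (5*pi/6, pi/4): H = -1/6.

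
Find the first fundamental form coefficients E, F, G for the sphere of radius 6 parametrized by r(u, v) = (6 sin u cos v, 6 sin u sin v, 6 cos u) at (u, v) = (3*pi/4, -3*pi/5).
E = 36;  F = 0;  G = 18

Partials: r_u = (6*cos(u)*cos(v), 6*sin(v)*cos(u), -6*sin(u)), r_v = (-6*sin(u)*sin(v), 6*sin(u)*cos(v), 0). As functions of (u, v):
  E = r_u · r_u = 36,
  F = r_u · r_v = 0,
  G = r_v · r_v = 36*sin(u)^2.
Evaluating at (u, v) = (3*pi/4, -3*pi/5): E = 36, F = 0, G = 18.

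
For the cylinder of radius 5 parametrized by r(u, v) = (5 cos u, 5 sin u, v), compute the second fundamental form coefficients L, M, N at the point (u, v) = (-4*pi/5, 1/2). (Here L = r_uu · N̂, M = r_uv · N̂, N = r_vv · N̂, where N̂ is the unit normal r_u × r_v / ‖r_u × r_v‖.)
L = -5;  M = 0;  N = 0

Compute the unit normal N̂(u, v) = (cos(u), sin(u), 0), and the second partials r_uu, r_uv, r_vv. Take dot products:
  L(u, v) = r_uu · N̂ = -5,
  M(u, v) = r_uv · N̂ = 0,
  N(u, v) = r_vv · N̂ = 0.
Evaluating at (u, v) = (-4*pi/5, 1/2):
  L = -5, M = 0, N = 0.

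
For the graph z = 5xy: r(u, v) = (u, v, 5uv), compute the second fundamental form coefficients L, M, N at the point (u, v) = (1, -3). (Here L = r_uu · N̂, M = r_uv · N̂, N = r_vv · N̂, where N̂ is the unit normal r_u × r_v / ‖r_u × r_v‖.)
L = 0;  M = 5*sqrt(251)/251;  N = 0

Compute the unit normal N̂(u, v) = (-5*v/sqrt(25*u^2 + 25*v^2 + 1), -5*u/sqrt(25*u^2 + 25*v^2 + 1), 1/sqrt(25*u^2 + 25*v^2 + 1)), and the second partials r_uu, r_uv, r_vv. Take dot products:
  L(u, v) = r_uu · N̂ = 0,
  M(u, v) = r_uv · N̂ = 5/sqrt(25*u^2 + 25*v^2 + 1),
  N(u, v) = r_vv · N̂ = 0.
Evaluating at (u, v) = (1, -3):
  L = 0, M = 5*sqrt(251)/251, N = 0.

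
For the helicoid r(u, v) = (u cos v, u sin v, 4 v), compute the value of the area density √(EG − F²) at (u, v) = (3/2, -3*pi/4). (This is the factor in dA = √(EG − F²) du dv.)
√(EG − F²)|_{(3/2, -3*pi/4)} = sqrt(73)/2

E = 1, F = 0, G = u^2 + 16, so EG − F² = u^2 + 16. Taking the positive square root: √(EG − F²) = sqrt(u^2 + 16). At (u, v) = (3/2, -3*pi/4): sqrt(73)/2.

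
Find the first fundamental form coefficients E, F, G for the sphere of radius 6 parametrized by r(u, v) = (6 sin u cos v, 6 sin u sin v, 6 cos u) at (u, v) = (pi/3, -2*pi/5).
E = 36;  F = 0;  G = 27

Partials: r_u = (6*cos(u)*cos(v), 6*sin(v)*cos(u), -6*sin(u)), r_v = (-6*sin(u)*sin(v), 6*sin(u)*cos(v), 0). As functions of (u, v):
  E = r_u · r_u = 36,
  F = r_u · r_v = 0,
  G = r_v · r_v = 36*sin(u)^2.
Evaluating at (u, v) = (pi/3, -2*pi/5): E = 36, F = 0, G = 27.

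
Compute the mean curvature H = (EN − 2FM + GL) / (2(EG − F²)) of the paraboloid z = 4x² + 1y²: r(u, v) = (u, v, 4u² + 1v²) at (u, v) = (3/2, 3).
H = 293*sqrt(181)/32761

With E = 64*u^2 + 1, F = 16*u*v, G = 4*v^2 + 1, L = 8/sqrt(64*u^2 + 4*v^2 + 1), M = 0, N = 2/sqrt(64*u^2 + 4*v^2 + 1), assemble
  H = (EN − 2FM + GL) / (2(EG − F²)) = (64*u^2 + 16*v^2 + 5)/(64*u^2 + 4*v^2 + 1)^(3/2).
At (u, v) = (3/2, 3): H = 293*sqrt(181)/32761.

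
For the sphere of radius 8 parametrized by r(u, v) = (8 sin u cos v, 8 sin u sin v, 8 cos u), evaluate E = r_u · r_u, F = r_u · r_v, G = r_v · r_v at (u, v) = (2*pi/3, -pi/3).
E = 64;  F = 0;  G = 48

Partials: r_u = (8*cos(u)*cos(v), 8*sin(v)*cos(u), -8*sin(u)), r_v = (-8*sin(u)*sin(v), 8*sin(u)*cos(v), 0). As functions of (u, v):
  E = r_u · r_u = 64,
  F = r_u · r_v = 0,
  G = r_v · r_v = 64*sin(u)^2.
Evaluating at (u, v) = (2*pi/3, -pi/3): E = 64, F = 0, G = 48.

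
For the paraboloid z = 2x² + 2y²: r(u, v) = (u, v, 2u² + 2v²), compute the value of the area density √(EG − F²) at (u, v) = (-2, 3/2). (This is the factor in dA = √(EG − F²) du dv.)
√(EG − F²)|_{(-2, 3/2)} = sqrt(101)

E = 16*u^2 + 1, F = 16*u*v, G = 16*v^2 + 1, so EG − F² = 16*u^2 + 16*v^2 + 1. Taking the positive square root: √(EG − F²) = sqrt(16*u^2 + 16*v^2 + 1). At (u, v) = (-2, 3/2): sqrt(101).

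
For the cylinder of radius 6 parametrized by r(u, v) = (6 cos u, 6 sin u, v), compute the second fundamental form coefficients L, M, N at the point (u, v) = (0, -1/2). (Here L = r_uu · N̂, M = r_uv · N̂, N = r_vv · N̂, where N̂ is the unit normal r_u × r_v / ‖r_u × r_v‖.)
L = -6;  M = 0;  N = 0

Compute the unit normal N̂(u, v) = (cos(u), sin(u), 0), and the second partials r_uu, r_uv, r_vv. Take dot products:
  L(u, v) = r_uu · N̂ = -6,
  M(u, v) = r_uv · N̂ = 0,
  N(u, v) = r_vv · N̂ = 0.
Evaluating at (u, v) = (0, -1/2):
  L = -6, M = 0, N = 0.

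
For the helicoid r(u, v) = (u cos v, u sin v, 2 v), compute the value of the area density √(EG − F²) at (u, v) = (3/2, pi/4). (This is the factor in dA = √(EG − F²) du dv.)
√(EG − F²)|_{(3/2, pi/4)} = 5/2

E = 1, F = 0, G = u^2 + 4, so EG − F² = u^2 + 4. Taking the positive square root: √(EG − F²) = sqrt(u^2 + 4). At (u, v) = (3/2, pi/4): 5/2.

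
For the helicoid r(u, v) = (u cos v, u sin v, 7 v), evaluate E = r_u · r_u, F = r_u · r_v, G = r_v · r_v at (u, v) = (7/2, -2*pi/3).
E = 1;  F = 0;  G = 245/4

Partials: r_u = (cos(v), sin(v), 0), r_v = (-u*sin(v), u*cos(v), 7). As functions of (u, v):
  E = r_u · r_u = 1,
  F = r_u · r_v = 0,
  G = r_v · r_v = u^2 + 49.
Evaluating at (u, v) = (7/2, -2*pi/3): E = 1, F = 0, G = 245/4.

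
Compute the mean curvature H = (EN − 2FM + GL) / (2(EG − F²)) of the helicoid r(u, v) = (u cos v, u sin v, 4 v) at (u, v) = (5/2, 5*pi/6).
H = 0

With E = 1, F = 0, G = u^2 + 16, L = 0, M = -4/sqrt(u^2 + 16), N = 0, assemble
  H = (EN − 2FM + GL) / (2(EG − F²)) = 0.
At (u, v) = (5/2, 5*pi/6): H = 0.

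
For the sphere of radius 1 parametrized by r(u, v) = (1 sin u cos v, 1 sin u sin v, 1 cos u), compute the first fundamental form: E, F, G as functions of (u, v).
E = 1;  F = 0;  G = sin(u)^2

Compute partials: r_u = (cos(u)*cos(v), sin(v)*cos(u), -sin(u)), r_v = (-sin(u)*sin(v), sin(u)*cos(v), 0). Then
  E = r_u · r_u = 1,
  F = r_u · r_v = 0,
  G = r_v · r_v = sin(u)^2.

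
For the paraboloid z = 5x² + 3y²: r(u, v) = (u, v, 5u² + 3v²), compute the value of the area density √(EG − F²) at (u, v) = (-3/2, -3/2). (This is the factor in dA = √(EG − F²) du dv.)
√(EG − F²)|_{(-3/2, -3/2)} = sqrt(307)

E = 100*u^2 + 1, F = 60*u*v, G = 36*v^2 + 1, so EG − F² = 100*u^2 + 36*v^2 + 1. Taking the positive square root: √(EG − F²) = sqrt(100*u^2 + 36*v^2 + 1). At (u, v) = (-3/2, -3/2): sqrt(307).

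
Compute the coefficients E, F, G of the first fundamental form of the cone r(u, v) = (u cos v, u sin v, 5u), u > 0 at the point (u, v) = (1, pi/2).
E = 26;  F = 0;  G = 1

Partials: r_u = (cos(v), sin(v), 5), r_v = (-u*sin(v), u*cos(v), 0). As functions of (u, v):
  E = r_u · r_u = 26,
  F = r_u · r_v = 0,
  G = r_v · r_v = u^2.
Evaluating at (u, v) = (1, pi/2): E = 26, F = 0, G = 1.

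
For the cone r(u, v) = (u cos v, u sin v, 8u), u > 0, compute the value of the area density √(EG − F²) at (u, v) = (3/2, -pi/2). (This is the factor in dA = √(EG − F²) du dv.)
√(EG − F²)|_{(3/2, -pi/2)} = 3*sqrt(65)/2

E = 65, F = 0, G = u^2, so EG − F² = 65*u^2. Taking the positive square root: √(EG − F²) = sqrt(65)*Abs(u). At (u, v) = (3/2, -pi/2): 3*sqrt(65)/2.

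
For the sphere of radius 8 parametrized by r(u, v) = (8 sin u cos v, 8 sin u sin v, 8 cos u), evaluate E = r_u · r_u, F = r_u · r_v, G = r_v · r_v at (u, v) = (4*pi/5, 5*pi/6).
E = 64;  F = 0;  G = 40 - 8*sqrt(5)

Partials: r_u = (8*cos(u)*cos(v), 8*sin(v)*cos(u), -8*sin(u)), r_v = (-8*sin(u)*sin(v), 8*sin(u)*cos(v), 0). As functions of (u, v):
  E = r_u · r_u = 64,
  F = r_u · r_v = 0,
  G = r_v · r_v = 64*sin(u)^2.
Evaluating at (u, v) = (4*pi/5, 5*pi/6): E = 64, F = 0, G = 40 - 8*sqrt(5).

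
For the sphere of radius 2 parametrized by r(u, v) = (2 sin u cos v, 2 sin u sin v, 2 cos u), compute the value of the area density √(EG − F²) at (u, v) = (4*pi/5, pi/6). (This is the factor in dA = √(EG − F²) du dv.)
√(EG − F²)|_{(4*pi/5, pi/6)} = sqrt(10 - 2*sqrt(5))

E = 4, F = 0, G = 4*sin(u)^2, so EG − F² = 16*sin(u)^2. Taking the positive square root: √(EG − F²) = 4*Abs(sin(u)). At (u, v) = (4*pi/5, pi/6): sqrt(10 - 2*sqrt(5)).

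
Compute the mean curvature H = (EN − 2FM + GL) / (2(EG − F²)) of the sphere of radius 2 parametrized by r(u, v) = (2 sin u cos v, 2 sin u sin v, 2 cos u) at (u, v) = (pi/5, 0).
H = -1/2

With E = 4, F = 0, G = 4*sin(u)^2, L = -2*sin(u)/Abs(sin(u)), M = 0, N = -2*sin(u)^3/Abs(sin(u)), assemble
  H = (EN − 2FM + GL) / (2(EG − F²)) = -sin(u)/(2*Abs(sin(u))).
At (u, v) = (pi/5, 0): H = -1/2.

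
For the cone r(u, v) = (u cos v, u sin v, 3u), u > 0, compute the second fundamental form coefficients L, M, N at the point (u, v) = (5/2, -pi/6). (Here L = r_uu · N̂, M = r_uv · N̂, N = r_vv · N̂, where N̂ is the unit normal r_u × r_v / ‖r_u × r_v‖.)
L = 0;  M = 0;  N = 3*sqrt(10)/4

Compute the unit normal N̂(u, v) = (-3*sqrt(10)*u*cos(v)/(10*Abs(u)), -3*sqrt(10)*u*sin(v)/(10*Abs(u)), sqrt(10)*u/(10*Abs(u))), and the second partials r_uu, r_uv, r_vv. Take dot products:
  L(u, v) = r_uu · N̂ = 0,
  M(u, v) = r_uv · N̂ = 0,
  N(u, v) = r_vv · N̂ = 3*sqrt(10)*u^2/(10*Abs(u)).
Evaluating at (u, v) = (5/2, -pi/6):
  L = 0, M = 0, N = 3*sqrt(10)/4.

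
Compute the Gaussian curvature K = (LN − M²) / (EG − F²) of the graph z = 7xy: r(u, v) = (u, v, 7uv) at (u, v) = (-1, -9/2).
K = -784/17380561

Coefficients of the first fundamental form: E = 49*v^2 + 1, F = 49*u*v, G = 49*u^2 + 1.
Coefficients of the second fundamental form: L = 0, M = 7/sqrt(49*u^2 + 49*v^2 + 1), N = 0.
Assemble K = (LN − M²)/(EG − F²) = -49/(2401*u^4 + 4802*u^2*v^2 + 98*u^2 + 2401*v^4 + 98*v^2 + 1). At (u, v) = (-1, -9/2): K = -784/17380561.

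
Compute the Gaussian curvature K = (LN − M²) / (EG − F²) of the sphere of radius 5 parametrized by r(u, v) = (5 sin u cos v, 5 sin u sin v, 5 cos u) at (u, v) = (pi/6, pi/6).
K = 1/25

Coefficients of the first fundamental form: E = 25, F = 0, G = 25*sin(u)^2.
Coefficients of the second fundamental form: L = -5*sin(u)/Abs(sin(u)), M = 0, N = -5*sin(u)^3/Abs(sin(u)).
Assemble K = (LN − M²)/(EG − F²) = 1/25. At (u, v) = (pi/6, pi/6): K = 1/25.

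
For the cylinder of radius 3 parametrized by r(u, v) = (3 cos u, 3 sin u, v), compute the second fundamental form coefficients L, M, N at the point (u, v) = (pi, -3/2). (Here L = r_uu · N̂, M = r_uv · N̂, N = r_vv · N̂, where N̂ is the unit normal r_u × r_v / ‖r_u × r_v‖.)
L = -3;  M = 0;  N = 0

Compute the unit normal N̂(u, v) = (cos(u), sin(u), 0), and the second partials r_uu, r_uv, r_vv. Take dot products:
  L(u, v) = r_uu · N̂ = -3,
  M(u, v) = r_uv · N̂ = 0,
  N(u, v) = r_vv · N̂ = 0.
Evaluating at (u, v) = (pi, -3/2):
  L = -3, M = 0, N = 0.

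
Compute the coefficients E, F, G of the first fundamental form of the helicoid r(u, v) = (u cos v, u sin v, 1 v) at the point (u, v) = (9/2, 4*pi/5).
E = 1;  F = 0;  G = 85/4

Partials: r_u = (cos(v), sin(v), 0), r_v = (-u*sin(v), u*cos(v), 1). As functions of (u, v):
  E = r_u · r_u = 1,
  F = r_u · r_v = 0,
  G = r_v · r_v = u^2 + 1.
Evaluating at (u, v) = (9/2, 4*pi/5): E = 1, F = 0, G = 85/4.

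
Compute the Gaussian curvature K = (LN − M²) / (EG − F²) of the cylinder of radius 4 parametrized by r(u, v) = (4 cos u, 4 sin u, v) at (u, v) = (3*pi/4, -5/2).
K = 0

Coefficients of the first fundamental form: E = 16, F = 0, G = 1.
Coefficients of the second fundamental form: L = -4, M = 0, N = 0.
Assemble K = (LN − M²)/(EG − F²) = 0. At (u, v) = (3*pi/4, -5/2): K = 0.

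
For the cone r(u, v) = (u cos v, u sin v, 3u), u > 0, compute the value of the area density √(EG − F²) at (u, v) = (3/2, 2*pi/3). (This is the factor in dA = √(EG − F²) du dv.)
√(EG − F²)|_{(3/2, 2*pi/3)} = 3*sqrt(10)/2

E = 10, F = 0, G = u^2, so EG − F² = 10*u^2. Taking the positive square root: √(EG − F²) = sqrt(10)*Abs(u). At (u, v) = (3/2, 2*pi/3): 3*sqrt(10)/2.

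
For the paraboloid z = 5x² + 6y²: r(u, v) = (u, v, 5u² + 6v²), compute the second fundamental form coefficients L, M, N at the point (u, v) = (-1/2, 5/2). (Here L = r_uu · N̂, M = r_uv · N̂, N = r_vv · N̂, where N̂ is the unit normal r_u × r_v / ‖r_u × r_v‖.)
L = 5*sqrt(926)/463;  M = 0;  N = 6*sqrt(926)/463

Compute the unit normal N̂(u, v) = (-10*u/sqrt(100*u^2 + 144*v^2 + 1), -12*v/sqrt(100*u^2 + 144*v^2 + 1), 1/sqrt(100*u^2 + 144*v^2 + 1)), and the second partials r_uu, r_uv, r_vv. Take dot products:
  L(u, v) = r_uu · N̂ = 10/sqrt(100*u^2 + 144*v^2 + 1),
  M(u, v) = r_uv · N̂ = 0,
  N(u, v) = r_vv · N̂ = 12/sqrt(100*u^2 + 144*v^2 + 1).
Evaluating at (u, v) = (-1/2, 5/2):
  L = 5*sqrt(926)/463, M = 0, N = 6*sqrt(926)/463.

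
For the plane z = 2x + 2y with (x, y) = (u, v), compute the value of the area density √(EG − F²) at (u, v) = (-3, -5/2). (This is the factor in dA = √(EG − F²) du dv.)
√(EG − F²)|_{(-3, -5/2)} = 3

E = 5, F = 4, G = 5, so EG − F² = 9. Taking the positive square root: √(EG − F²) = 3. At (u, v) = (-3, -5/2): 3.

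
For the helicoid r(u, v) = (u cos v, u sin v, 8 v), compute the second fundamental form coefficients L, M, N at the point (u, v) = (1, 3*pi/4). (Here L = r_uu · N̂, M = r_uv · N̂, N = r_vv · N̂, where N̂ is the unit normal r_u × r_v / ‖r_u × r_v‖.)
L = 0;  M = -8*sqrt(65)/65;  N = 0

Compute the unit normal N̂(u, v) = (8*sin(v)/sqrt(u^2 + 64), -8*cos(v)/sqrt(u^2 + 64), u/sqrt(u^2 + 64)), and the second partials r_uu, r_uv, r_vv. Take dot products:
  L(u, v) = r_uu · N̂ = 0,
  M(u, v) = r_uv · N̂ = -8/sqrt(u^2 + 64),
  N(u, v) = r_vv · N̂ = 0.
Evaluating at (u, v) = (1, 3*pi/4):
  L = 0, M = -8*sqrt(65)/65, N = 0.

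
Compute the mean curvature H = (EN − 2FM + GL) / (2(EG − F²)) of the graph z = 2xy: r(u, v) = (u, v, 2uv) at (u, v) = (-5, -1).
H = -8*sqrt(105)/2205

With E = 4*v^2 + 1, F = 4*u*v, G = 4*u^2 + 1, L = 0, M = 2/sqrt(4*u^2 + 4*v^2 + 1), N = 0, assemble
  H = (EN − 2FM + GL) / (2(EG − F²)) = -8*u*v/(4*u^2 + 4*v^2 + 1)^(3/2).
At (u, v) = (-5, -1): H = -8*sqrt(105)/2205.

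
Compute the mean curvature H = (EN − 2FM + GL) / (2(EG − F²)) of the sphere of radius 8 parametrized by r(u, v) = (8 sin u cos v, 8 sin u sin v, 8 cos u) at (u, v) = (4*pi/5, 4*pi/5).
H = -1/8

With E = 64, F = 0, G = 64*sin(u)^2, L = -8*sin(u)/Abs(sin(u)), M = 0, N = -8*sin(u)^3/Abs(sin(u)), assemble
  H = (EN − 2FM + GL) / (2(EG − F²)) = -sin(u)/(8*Abs(sin(u))).
At (u, v) = (4*pi/5, 4*pi/5): H = -1/8.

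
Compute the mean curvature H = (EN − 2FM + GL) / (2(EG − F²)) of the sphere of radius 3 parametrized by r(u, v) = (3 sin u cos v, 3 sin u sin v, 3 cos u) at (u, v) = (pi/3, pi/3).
H = -1/3

With E = 9, F = 0, G = 9*sin(u)^2, L = -3*sin(u)/Abs(sin(u)), M = 0, N = -3*sin(u)^3/Abs(sin(u)), assemble
  H = (EN − 2FM + GL) / (2(EG − F²)) = -sin(u)/(3*Abs(sin(u))).
At (u, v) = (pi/3, pi/3): H = -1/3.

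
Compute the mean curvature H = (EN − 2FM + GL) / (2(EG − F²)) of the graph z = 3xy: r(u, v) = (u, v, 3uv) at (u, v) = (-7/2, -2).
H = -1512*sqrt(589)/346921

With E = 9*v^2 + 1, F = 9*u*v, G = 9*u^2 + 1, L = 0, M = 3/sqrt(9*u^2 + 9*v^2 + 1), N = 0, assemble
  H = (EN − 2FM + GL) / (2(EG − F²)) = -27*u*v/(9*u^2 + 9*v^2 + 1)^(3/2).
At (u, v) = (-7/2, -2): H = -1512*sqrt(589)/346921.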